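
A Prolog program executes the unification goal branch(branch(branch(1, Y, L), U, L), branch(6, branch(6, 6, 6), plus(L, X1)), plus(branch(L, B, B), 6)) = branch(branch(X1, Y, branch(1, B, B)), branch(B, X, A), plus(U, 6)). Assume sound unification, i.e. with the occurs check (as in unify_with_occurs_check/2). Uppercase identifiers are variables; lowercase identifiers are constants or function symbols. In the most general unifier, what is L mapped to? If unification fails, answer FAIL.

Decompose branch/3: branch(branch(1, Y, L), U, L) = branch(X1, Y, branch(1, B, B)),  branch(6, branch(6, 6, 6), plus(L, X1)) = branch(B, X, A),  plus(branch(L, B, B), 6) = plus(U, 6).
Decompose branch/3: branch(1, Y, L) = X1,  U = Y,  L = branch(1, B, B).
Bind X1 := branch(1, Y, L); substituting into the one remaining equation that mentions X1 gives: branch(6, branch(6, 6, 6), plus(L, branch(1, Y, L))) = branch(B, X, A).
Bind U := Y; substituting into the one remaining equation that mentions U gives: plus(branch(L, B, B), 6) = plus(Y, 6).
Bind L := branch(1, B, B); substituting into the remaining equations gives: branch(6, branch(6, 6, 6), plus(branch(1, B, B), branch(1, Y, branch(1, B, B)))) = branch(B, X, A),  plus(branch(branch(1, B, B), B, B), 6) = plus(Y, 6). Substituting into the earlier binding gives X1 := branch(1, Y, branch(1, B, B)).
Decompose branch/3: 6 = B,  branch(6, 6, 6) = X,  plus(branch(1, B, B), branch(1, Y, branch(1, B, B))) = A.
Bind B := 6; substituting into the 2 remaining equations that mention B gives: plus(branch(1, 6, 6), branch(1, Y, branch(1, 6, 6))) = A,  plus(branch(branch(1, 6, 6), 6, 6), 6) = plus(Y, 6). Substituting into the earlier bindings gives X1 := branch(1, Y, branch(1, 6, 6)), L := branch(1, 6, 6).
Bind X := branch(6, 6, 6); no other remaining equation mentions X.
Bind A := plus(branch(1, 6, 6), branch(1, Y, branch(1, 6, 6))); no other remaining equation mentions A.
Decompose plus/2: branch(branch(1, 6, 6), 6, 6) = Y,  6 = 6.
Bind Y := branch(branch(1, 6, 6), 6, 6); no other remaining equation mentions Y. Substituting into the earlier bindings gives X1 := branch(1, branch(branch(1, 6, 6), 6, 6), branch(1, 6, 6)), U := branch(branch(1, 6, 6), 6, 6), A := plus(branch(1, 6, 6), branch(1, branch(branch(1, 6, 6), 6, 6), branch(1, 6, 6))).
Delete trivial equation 6 = 6.
MGU = { X1 = branch(1, branch(branch(1, 6, 6), 6, 6), branch(1, 6, 6)), U = branch(branch(1, 6, 6), 6, 6), L = branch(1, 6, 6), B = 6, X = branch(6, 6, 6), A = plus(branch(1, 6, 6), branch(1, branch(branch(1, 6, 6), 6, 6), branch(1, 6, 6))), Y = branch(branch(1, 6, 6), 6, 6) }, so L = branch(1, 6, 6).

branch(1, 6, 6)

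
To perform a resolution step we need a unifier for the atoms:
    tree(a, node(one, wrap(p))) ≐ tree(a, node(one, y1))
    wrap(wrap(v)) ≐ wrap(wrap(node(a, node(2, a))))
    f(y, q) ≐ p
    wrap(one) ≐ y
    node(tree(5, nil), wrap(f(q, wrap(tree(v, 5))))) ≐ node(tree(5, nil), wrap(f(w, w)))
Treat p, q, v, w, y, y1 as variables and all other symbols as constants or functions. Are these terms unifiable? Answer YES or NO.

YES

Decompose tree/2: a ≐ a,  node(one, wrap(p)) ≐ node(one, y1).
Delete trivial equation a ≐ a.
Decompose node/2: one ≐ one,  wrap(p) ≐ y1.
Delete trivial equation one ≐ one.
Bind y1 := wrap(p); no other remaining equation mentions y1.
Decompose wrap/1: wrap(v) ≐ wrap(node(a, node(2, a))).
Decompose wrap/1: v ≐ node(a, node(2, a)).
Bind v := node(a, node(2, a)); substituting into the one remaining equation that mentions v gives: node(tree(5, nil), wrap(f(q, wrap(tree(node(a, node(2, a)), 5))))) ≐ node(tree(5, nil), wrap(f(w, w))).
Bind p := f(y, q); no other remaining equation mentions p. Substituting into the earlier binding gives y1 := wrap(f(y, q)).
Bind y := wrap(one); no other remaining equation mentions y. Substituting into the earlier bindings gives y1 := wrap(f(wrap(one), q)), p := f(wrap(one), q).
Decompose node/2: tree(5, nil) ≐ tree(5, nil),  wrap(f(q, wrap(tree(node(a, node(2, a)), 5)))) ≐ wrap(f(w, w)).
Delete trivial equation tree(5, nil) ≐ tree(5, nil).
Decompose wrap/1: f(q, wrap(tree(node(a, node(2, a)), 5))) ≐ f(w, w).
Decompose f/2: q ≐ w,  wrap(tree(node(a, node(2, a)), 5)) ≐ w.
Bind q := w; no other remaining equation mentions q. Substituting into the earlier bindings gives y1 := wrap(f(wrap(one), w)), p := f(wrap(one), w).
Bind w := wrap(tree(node(a, node(2, a)), 5)). Substituting into the earlier bindings gives y1 := wrap(f(wrap(one), wrap(tree(node(a, node(2, a)), 5)))), p := f(wrap(one), wrap(tree(node(a, node(2, a)), 5))), q := wrap(tree(node(a, node(2, a)), 5)).
No equations remain and no clash or occurs-check failure arose, so a unifier exists.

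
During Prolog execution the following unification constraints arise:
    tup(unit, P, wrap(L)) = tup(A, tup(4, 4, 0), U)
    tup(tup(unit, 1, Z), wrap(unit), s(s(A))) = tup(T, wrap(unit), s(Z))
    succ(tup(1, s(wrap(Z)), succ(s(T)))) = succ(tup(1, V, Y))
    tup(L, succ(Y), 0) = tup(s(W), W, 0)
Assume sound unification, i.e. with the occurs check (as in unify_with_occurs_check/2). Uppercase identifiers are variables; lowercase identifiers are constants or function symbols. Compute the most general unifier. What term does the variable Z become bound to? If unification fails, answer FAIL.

Decompose tup/3: unit = A,  P = tup(4, 4, 0),  wrap(L) = U.
Bind A := unit; substituting into the one remaining equation that mentions A gives: tup(tup(unit, 1, Z), wrap(unit), s(s(unit))) = tup(T, wrap(unit), s(Z)).
Bind P := tup(4, 4, 0); no other remaining equation mentions P.
Bind U := wrap(L); no other remaining equation mentions U.
Decompose tup/3: tup(unit, 1, Z) = T,  wrap(unit) = wrap(unit),  s(s(unit)) = s(Z).
Bind T := tup(unit, 1, Z); substituting into the one remaining equation that mentions T gives: succ(tup(1, s(wrap(Z)), succ(s(tup(unit, 1, Z))))) = succ(tup(1, V, Y)).
Delete trivial equation wrap(unit) = wrap(unit).
Decompose s/1: s(unit) = Z.
Bind Z := s(unit); substituting into the one remaining equation that mentions Z gives: succ(tup(1, s(wrap(s(unit))), succ(s(tup(unit, 1, s(unit)))))) = succ(tup(1, V, Y)). Substituting into the earlier binding gives T := tup(unit, 1, s(unit)).
Decompose succ/1: tup(1, s(wrap(s(unit))), succ(s(tup(unit, 1, s(unit))))) = tup(1, V, Y).
Decompose tup/3: 1 = 1,  s(wrap(s(unit))) = V,  succ(s(tup(unit, 1, s(unit)))) = Y.
Delete trivial equation 1 = 1.
Bind V := s(wrap(s(unit))); no other remaining equation mentions V.
Bind Y := succ(s(tup(unit, 1, s(unit)))); substituting into the remaining equation gives: tup(L, succ(succ(s(tup(unit, 1, s(unit))))), 0) = tup(s(W), W, 0).
Decompose tup/3: L = s(W),  succ(succ(s(tup(unit, 1, s(unit))))) = W,  0 = 0.
Bind L := s(W); no other remaining equation mentions L. Substituting into the earlier binding gives U := wrap(s(W)).
Bind W := succ(succ(s(tup(unit, 1, s(unit))))); no other remaining equation mentions W. Substituting into the earlier bindings gives U := wrap(s(succ(succ(s(tup(unit, 1, s(unit))))))), L := s(succ(succ(s(tup(unit, 1, s(unit)))))).
Delete trivial equation 0 = 0.
MGU = { A ↦ unit, P ↦ tup(4, 4, 0), U ↦ wrap(s(succ(succ(s(tup(unit, 1, s(unit))))))), T ↦ tup(unit, 1, s(unit)), Z ↦ s(unit), V ↦ s(wrap(s(unit))), Y ↦ succ(s(tup(unit, 1, s(unit)))), L ↦ s(succ(succ(s(tup(unit, 1, s(unit)))))), W ↦ succ(succ(s(tup(unit, 1, s(unit))))) }, so Z ↦ s(unit).

s(unit)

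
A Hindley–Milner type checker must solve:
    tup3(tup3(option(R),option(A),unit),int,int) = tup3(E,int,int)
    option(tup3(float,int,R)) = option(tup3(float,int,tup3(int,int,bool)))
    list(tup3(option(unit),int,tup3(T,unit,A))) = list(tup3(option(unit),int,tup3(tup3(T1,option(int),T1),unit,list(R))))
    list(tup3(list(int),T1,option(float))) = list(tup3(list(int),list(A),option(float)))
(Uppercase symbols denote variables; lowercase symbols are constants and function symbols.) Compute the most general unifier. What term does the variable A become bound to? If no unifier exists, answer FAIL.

Decompose tup3/3: tup3(option(R),option(A),unit) = E,  int = int,  int = int.
Bind E := tup3(option(R),option(A),unit); no other remaining equation mentions E.
Delete trivial equation int = int.
Delete trivial equation int = int.
Decompose option/1: tup3(float,int,R) = tup3(float,int,tup3(int,int,bool)).
Decompose tup3/3: float = float,  int = int,  R = tup3(int,int,bool).
Delete trivial equation float = float.
Delete trivial equation int = int.
Bind R := tup3(int,int,bool); substituting into the one remaining equation that mentions R gives: list(tup3(option(unit),int,tup3(T,unit,A))) = list(tup3(option(unit),int,tup3(tup3(T1,option(int),T1),unit,list(tup3(int,int,bool))))). Substituting into the earlier binding gives E := tup3(option(tup3(int,int,bool)),option(A),unit).
Decompose list/1: tup3(option(unit),int,tup3(T,unit,A)) = tup3(option(unit),int,tup3(tup3(T1,option(int),T1),unit,list(tup3(int,int,bool)))).
Decompose tup3/3: option(unit) = option(unit),  int = int,  tup3(T,unit,A) = tup3(tup3(T1,option(int),T1),unit,list(tup3(int,int,bool))).
Delete trivial equation option(unit) = option(unit).
Delete trivial equation int = int.
Decompose tup3/3: T = tup3(T1,option(int),T1),  unit = unit,  A = list(tup3(int,int,bool)).
Bind T := tup3(T1,option(int),T1); no other remaining equation mentions T.
Delete trivial equation unit = unit.
Bind A := list(tup3(int,int,bool)); substituting into the remaining equation gives: list(tup3(list(int),T1,option(float))) = list(tup3(list(int),list(list(tup3(int,int,bool))),option(float))). Substituting into the earlier binding gives E := tup3(option(tup3(int,int,bool)),option(list(tup3(int,int,bool))),unit).
Decompose list/1: tup3(list(int),T1,option(float)) = tup3(list(int),list(list(tup3(int,int,bool))),option(float)).
Decompose tup3/3: list(int) = list(int),  T1 = list(list(tup3(int,int,bool))),  option(float) = option(float).
Delete trivial equation list(int) = list(int).
Bind T1 := list(list(tup3(int,int,bool))); no other remaining equation mentions T1. Substituting into the earlier binding gives T := tup3(list(list(tup3(int,int,bool))),option(int),list(list(tup3(int,int,bool)))).
Delete trivial equation option(float) = option(float).
MGU = { E ↦ tup3(option(tup3(int,int,bool)),option(list(tup3(int,int,bool))),unit), R ↦ tup3(int,int,bool), T ↦ tup3(list(list(tup3(int,int,bool))),option(int),list(list(tup3(int,int,bool)))), A ↦ list(tup3(int,int,bool)), T1 ↦ list(list(tup3(int,int,bool))) }, so A ↦ list(tup3(int,int,bool)).

list(tup3(int,int,bool))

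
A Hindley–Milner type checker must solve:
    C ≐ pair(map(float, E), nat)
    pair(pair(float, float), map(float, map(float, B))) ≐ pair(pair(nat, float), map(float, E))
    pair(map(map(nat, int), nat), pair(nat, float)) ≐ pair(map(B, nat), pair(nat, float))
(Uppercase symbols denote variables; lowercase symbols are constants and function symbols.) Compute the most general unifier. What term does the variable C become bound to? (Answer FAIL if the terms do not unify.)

FAIL

Bind C := pair(map(float, E), nat); no other remaining equation mentions C.
Decompose pair/2: pair(float, float) ≐ pair(nat, float),  map(float, map(float, B)) ≐ map(float, E).
Decompose pair/2: float ≐ nat,  float ≐ float.
Clash: constants float and nat differ; no unifier exists.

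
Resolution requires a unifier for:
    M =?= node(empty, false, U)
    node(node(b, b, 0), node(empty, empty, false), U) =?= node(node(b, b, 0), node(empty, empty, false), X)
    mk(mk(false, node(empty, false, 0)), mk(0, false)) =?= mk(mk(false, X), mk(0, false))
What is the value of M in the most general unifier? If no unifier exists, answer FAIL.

node(empty, false, node(empty, false, 0))

Bind M := node(empty, false, U); no other remaining equation mentions M.
Decompose node/3: node(b, b, 0) =?= node(b, b, 0),  node(empty, empty, false) =?= node(empty, empty, false),  U =?= X.
Delete trivial equation node(b, b, 0) =?= node(b, b, 0).
Delete trivial equation node(empty, empty, false) =?= node(empty, empty, false).
Bind U := X; no other remaining equation mentions U. Substituting into the earlier binding gives M := node(empty, false, X).
Decompose mk/2: mk(false, node(empty, false, 0)) =?= mk(false, X),  mk(0, false) =?= mk(0, false).
Decompose mk/2: false =?= false,  node(empty, false, 0) =?= X.
Delete trivial equation false =?= false.
Bind X := node(empty, false, 0); no other remaining equation mentions X. Substituting into the earlier bindings gives M := node(empty, false, node(empty, false, 0)), U := node(empty, false, 0).
Delete trivial equation mk(0, false) =?= mk(0, false).
MGU = { M := node(empty, false, node(empty, false, 0)), U := node(empty, false, 0), X := node(empty, false, 0) }, so M := node(empty, false, node(empty, false, 0)).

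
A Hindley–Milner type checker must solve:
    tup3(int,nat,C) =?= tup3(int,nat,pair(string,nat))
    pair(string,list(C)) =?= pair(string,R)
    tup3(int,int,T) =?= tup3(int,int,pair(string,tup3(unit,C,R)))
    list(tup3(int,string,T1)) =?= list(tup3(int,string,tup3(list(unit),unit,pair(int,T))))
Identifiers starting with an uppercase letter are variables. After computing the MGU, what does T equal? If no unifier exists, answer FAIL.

pair(string,tup3(unit,pair(string,nat),list(pair(string,nat))))

Decompose tup3/3: int =?= int,  nat =?= nat,  C =?= pair(string,nat).
Delete trivial equation int =?= int.
Delete trivial equation nat =?= nat.
Bind C := pair(string,nat); substituting into the 2 remaining equations that mention C gives: pair(string,list(pair(string,nat))) =?= pair(string,R),  tup3(int,int,T) =?= tup3(int,int,pair(string,tup3(unit,pair(string,nat),R))).
Decompose pair/2: string =?= string,  list(pair(string,nat)) =?= R.
Delete trivial equation string =?= string.
Bind R := list(pair(string,nat)); substituting into the one remaining equation that mentions R gives: tup3(int,int,T) =?= tup3(int,int,pair(string,tup3(unit,pair(string,nat),list(pair(string,nat))))).
Decompose tup3/3: int =?= int,  int =?= int,  T =?= pair(string,tup3(unit,pair(string,nat),list(pair(string,nat)))).
Delete trivial equation int =?= int.
Delete trivial equation int =?= int.
Bind T := pair(string,tup3(unit,pair(string,nat),list(pair(string,nat)))); substituting into the remaining equation gives: list(tup3(int,string,T1)) =?= list(tup3(int,string,tup3(list(unit),unit,pair(int,pair(string,tup3(unit,pair(string,nat),list(pair(string,nat)))))))).
Decompose list/1: tup3(int,string,T1) =?= tup3(int,string,tup3(list(unit),unit,pair(int,pair(string,tup3(unit,pair(string,nat),list(pair(string,nat))))))).
Decompose tup3/3: int =?= int,  string =?= string,  T1 =?= tup3(list(unit),unit,pair(int,pair(string,tup3(unit,pair(string,nat),list(pair(string,nat)))))).
Delete trivial equation int =?= int.
Delete trivial equation string =?= string.
Bind T1 := tup3(list(unit),unit,pair(int,pair(string,tup3(unit,pair(string,nat),list(pair(string,nat)))))).
MGU = { C := pair(string,nat), R := list(pair(string,nat)), T := pair(string,tup3(unit,pair(string,nat),list(pair(string,nat)))), T1 := tup3(list(unit),unit,pair(int,pair(string,tup3(unit,pair(string,nat),list(pair(string,nat)))))) }, so T := pair(string,tup3(unit,pair(string,nat),list(pair(string,nat)))).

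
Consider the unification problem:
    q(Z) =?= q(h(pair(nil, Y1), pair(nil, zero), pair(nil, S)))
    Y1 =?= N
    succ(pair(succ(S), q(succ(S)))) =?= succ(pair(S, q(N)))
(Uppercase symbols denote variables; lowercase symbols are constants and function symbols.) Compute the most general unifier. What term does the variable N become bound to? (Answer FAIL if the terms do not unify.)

FAIL

Decompose q/1: Z =?= h(pair(nil, Y1), pair(nil, zero), pair(nil, S)).
Bind Z := h(pair(nil, Y1), pair(nil, zero), pair(nil, S)); no other remaining equation mentions Z.
Bind Y1 := N; no other remaining equation mentions Y1. Substituting into the earlier binding gives Z := h(pair(nil, N), pair(nil, zero), pair(nil, S)).
Decompose succ/1: pair(succ(S), q(succ(S))) =?= pair(S, q(N)).
Decompose pair/2: succ(S) =?= S,  q(succ(S)) =?= q(N).
Occurs check fails: S occurs in succ(S); the equation S =?= succ(S) has no finite solution.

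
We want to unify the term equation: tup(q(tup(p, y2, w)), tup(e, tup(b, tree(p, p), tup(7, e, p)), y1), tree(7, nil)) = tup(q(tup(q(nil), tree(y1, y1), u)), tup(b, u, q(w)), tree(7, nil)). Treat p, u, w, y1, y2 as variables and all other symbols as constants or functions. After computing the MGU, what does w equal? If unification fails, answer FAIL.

Decompose tup/3: q(tup(p, y2, w)) = q(tup(q(nil), tree(y1, y1), u)),  tup(e, tup(b, tree(p, p), tup(7, e, p)), y1) = tup(b, u, q(w)),  tree(7, nil) = tree(7, nil).
Decompose q/1: tup(p, y2, w) = tup(q(nil), tree(y1, y1), u).
Decompose tup/3: p = q(nil),  y2 = tree(y1, y1),  w = u.
Bind p := q(nil); substituting into the one remaining equation that mentions p gives: tup(e, tup(b, tree(q(nil), q(nil)), tup(7, e, q(nil))), y1) = tup(b, u, q(w)).
Bind y2 := tree(y1, y1); no other remaining equation mentions y2.
Bind w := u; substituting into the one remaining equation that mentions w gives: tup(e, tup(b, tree(q(nil), q(nil)), tup(7, e, q(nil))), y1) = tup(b, u, q(u)).
Decompose tup/3: e = b,  tup(b, tree(q(nil), q(nil)), tup(7, e, q(nil))) = u,  y1 = q(u).
Clash: constants e and b differ; no unifier exists.

FAIL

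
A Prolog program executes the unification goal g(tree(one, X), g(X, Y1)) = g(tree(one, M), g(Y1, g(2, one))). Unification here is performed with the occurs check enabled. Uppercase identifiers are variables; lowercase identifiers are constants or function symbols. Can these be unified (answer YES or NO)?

YES

Decompose g/2: tree(one, X) = tree(one, M),  g(X, Y1) = g(Y1, g(2, one)).
Decompose tree/2: one = one,  X = M.
Delete trivial equation one = one.
Bind X := M; substituting into the remaining equation gives: g(M, Y1) = g(Y1, g(2, one)).
Decompose g/2: M = Y1,  Y1 = g(2, one).
Bind M := Y1; no other remaining equation mentions M. Substituting into the earlier binding gives X := Y1.
Bind Y1 := g(2, one). Substituting into the earlier bindings gives X := g(2, one), M := g(2, one).
No equations remain and no clash or occurs-check failure arose, so a unifier exists.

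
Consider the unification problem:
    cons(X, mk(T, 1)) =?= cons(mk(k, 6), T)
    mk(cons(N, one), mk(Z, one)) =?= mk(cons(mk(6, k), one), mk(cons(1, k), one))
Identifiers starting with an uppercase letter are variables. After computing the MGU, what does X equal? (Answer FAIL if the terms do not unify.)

Decompose cons/2: X =?= mk(k, 6),  mk(T, 1) =?= T.
Bind X := mk(k, 6); no other remaining equation mentions X.
Occurs check fails: T occurs in mk(T, 1); the equation T =?= mk(T, 1) has no finite solution.

FAIL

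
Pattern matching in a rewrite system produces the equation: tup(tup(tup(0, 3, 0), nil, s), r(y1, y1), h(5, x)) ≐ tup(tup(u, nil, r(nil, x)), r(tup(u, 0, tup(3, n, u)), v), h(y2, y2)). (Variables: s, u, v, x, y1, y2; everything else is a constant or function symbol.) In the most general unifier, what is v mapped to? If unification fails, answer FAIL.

Decompose tup/3: tup(tup(0, 3, 0), nil, s) ≐ tup(u, nil, r(nil, x)),  r(y1, y1) ≐ r(tup(u, 0, tup(3, n, u)), v),  h(5, x) ≐ h(y2, y2).
Decompose tup/3: tup(0, 3, 0) ≐ u,  nil ≐ nil,  s ≐ r(nil, x).
Bind u := tup(0, 3, 0); substituting into the one remaining equation that mentions u gives: r(y1, y1) ≐ r(tup(tup(0, 3, 0), 0, tup(3, n, tup(0, 3, 0))), v).
Delete trivial equation nil ≐ nil.
Bind s := r(nil, x); no other remaining equation mentions s.
Decompose r/2: y1 ≐ tup(tup(0, 3, 0), 0, tup(3, n, tup(0, 3, 0))),  y1 ≐ v.
Bind y1 := tup(tup(0, 3, 0), 0, tup(3, n, tup(0, 3, 0))); substituting into the one remaining equation that mentions y1 gives: tup(tup(0, 3, 0), 0, tup(3, n, tup(0, 3, 0))) ≐ v.
Bind v := tup(tup(0, 3, 0), 0, tup(3, n, tup(0, 3, 0))); no other remaining equation mentions v.
Decompose h/2: 5 ≐ y2,  x ≐ y2.
Bind y2 := 5; substituting into the remaining equation gives: x ≐ 5.
Bind x := 5. Substituting into the earlier binding gives s := r(nil, 5).
MGU = { u -> tup(0, 3, 0), s -> r(nil, 5), y1 -> tup(tup(0, 3, 0), 0, tup(3, n, tup(0, 3, 0))), v -> tup(tup(0, 3, 0), 0, tup(3, n, tup(0, 3, 0))), y2 -> 5, x -> 5 }, so v -> tup(tup(0, 3, 0), 0, tup(3, n, tup(0, 3, 0))).

tup(tup(0, 3, 0), 0, tup(3, n, tup(0, 3, 0)))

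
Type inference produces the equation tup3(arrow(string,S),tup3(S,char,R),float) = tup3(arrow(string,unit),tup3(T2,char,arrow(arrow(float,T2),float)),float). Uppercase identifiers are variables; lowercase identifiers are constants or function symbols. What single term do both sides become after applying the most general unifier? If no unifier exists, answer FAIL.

tup3(arrow(string,unit),tup3(unit,char,arrow(arrow(float,unit),float)),float)

Decompose tup3/3: arrow(string,S) = arrow(string,unit),  tup3(S,char,R) = tup3(T2,char,arrow(arrow(float,T2),float)),  float = float.
Decompose arrow/2: string = string,  S = unit.
Delete trivial equation string = string.
Bind S := unit; substituting into the one remaining equation that mentions S gives: tup3(unit,char,R) = tup3(T2,char,arrow(arrow(float,T2),float)).
Decompose tup3/3: unit = T2,  char = char,  R = arrow(arrow(float,T2),float).
Bind T2 := unit; substituting into the one remaining equation that mentions T2 gives: R = arrow(arrow(float,unit),float).
Delete trivial equation char = char.
Bind R := arrow(arrow(float,unit),float); no other remaining equation mentions R.
Delete trivial equation float = float.
Applying the MGU to either side gives tup3(arrow(string,unit),tup3(unit,char,arrow(arrow(float,unit),float)),float).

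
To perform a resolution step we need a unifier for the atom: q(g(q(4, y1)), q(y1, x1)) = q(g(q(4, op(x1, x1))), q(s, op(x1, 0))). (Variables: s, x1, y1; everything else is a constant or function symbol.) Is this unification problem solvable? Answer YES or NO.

NO

Decompose q/2: g(q(4, y1)) = g(q(4, op(x1, x1))),  q(y1, x1) = q(s, op(x1, 0)).
Decompose g/1: q(4, y1) = q(4, op(x1, x1)).
Decompose q/2: 4 = 4,  y1 = op(x1, x1).
Delete trivial equation 4 = 4.
Bind y1 := op(x1, x1); substituting into the remaining equation gives: q(op(x1, x1), x1) = q(s, op(x1, 0)).
Decompose q/2: op(x1, x1) = s,  x1 = op(x1, 0).
Bind s := op(x1, x1); no other remaining equation mentions s.
Occurs check fails: x1 occurs in op(x1, 0); the equation x1 = op(x1, 0) has no finite solution.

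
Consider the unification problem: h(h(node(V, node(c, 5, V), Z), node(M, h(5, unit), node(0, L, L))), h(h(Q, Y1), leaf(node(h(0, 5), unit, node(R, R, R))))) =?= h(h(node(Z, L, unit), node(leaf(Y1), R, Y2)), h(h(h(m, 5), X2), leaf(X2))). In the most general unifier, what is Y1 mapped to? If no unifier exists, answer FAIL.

node(h(0, 5), unit, node(h(5, unit), h(5, unit), h(5, unit)))

Decompose h/2: h(node(V, node(c, 5, V), Z), node(M, h(5, unit), node(0, L, L))) =?= h(node(Z, L, unit), node(leaf(Y1), R, Y2)),  h(h(Q, Y1), leaf(node(h(0, 5), unit, node(R, R, R)))) =?= h(h(h(m, 5), X2), leaf(X2)).
Decompose h/2: node(V, node(c, 5, V), Z) =?= node(Z, L, unit),  node(M, h(5, unit), node(0, L, L)) =?= node(leaf(Y1), R, Y2).
Decompose node/3: V =?= Z,  node(c, 5, V) =?= L,  Z =?= unit.
Bind V := Z; substituting into the one remaining equation that mentions V gives: node(c, 5, Z) =?= L.
Bind L := node(c, 5, Z); substituting into the one remaining equation that mentions L gives: node(M, h(5, unit), node(0, node(c, 5, Z), node(c, 5, Z))) =?= node(leaf(Y1), R, Y2).
Bind Z := unit; substituting into the one remaining equation that mentions Z gives: node(M, h(5, unit), node(0, node(c, 5, unit), node(c, 5, unit))) =?= node(leaf(Y1), R, Y2). Substituting into the earlier bindings gives V := unit, L := node(c, 5, unit).
Decompose node/3: M =?= leaf(Y1),  h(5, unit) =?= R,  node(0, node(c, 5, unit), node(c, 5, unit)) =?= Y2.
Bind M := leaf(Y1); no other remaining equation mentions M.
Bind R := h(5, unit); substituting into the one remaining equation that mentions R gives: h(h(Q, Y1), leaf(node(h(0, 5), unit, node(h(5, unit), h(5, unit), h(5, unit))))) =?= h(h(h(m, 5), X2), leaf(X2)).
Bind Y2 := node(0, node(c, 5, unit), node(c, 5, unit)); no other remaining equation mentions Y2.
Decompose h/2: h(Q, Y1) =?= h(h(m, 5), X2),  leaf(node(h(0, 5), unit, node(h(5, unit), h(5, unit), h(5, unit)))) =?= leaf(X2).
Decompose h/2: Q =?= h(m, 5),  Y1 =?= X2.
Bind Q := h(m, 5); no other remaining equation mentions Q.
Bind Y1 := X2; no other remaining equation mentions Y1. Substituting into the earlier binding gives M := leaf(X2).
Decompose leaf/1: node(h(0, 5), unit, node(h(5, unit), h(5, unit), h(5, unit))) =?= X2.
Bind X2 := node(h(0, 5), unit, node(h(5, unit), h(5, unit), h(5, unit))). Substituting into the earlier bindings gives M := leaf(node(h(0, 5), unit, node(h(5, unit), h(5, unit), h(5, unit)))), Y1 := node(h(0, 5), unit, node(h(5, unit), h(5, unit), h(5, unit))).
MGU = { V := unit, L := node(c, 5, unit), Z := unit, M := leaf(node(h(0, 5), unit, node(h(5, unit), h(5, unit), h(5, unit)))), R := h(5, unit), Y2 := node(0, node(c, 5, unit), node(c, 5, unit)), Q := h(m, 5), Y1 := node(h(0, 5), unit, node(h(5, unit), h(5, unit), h(5, unit))), X2 := node(h(0, 5), unit, node(h(5, unit), h(5, unit), h(5, unit))) }, so Y1 := node(h(0, 5), unit, node(h(5, unit), h(5, unit), h(5, unit))).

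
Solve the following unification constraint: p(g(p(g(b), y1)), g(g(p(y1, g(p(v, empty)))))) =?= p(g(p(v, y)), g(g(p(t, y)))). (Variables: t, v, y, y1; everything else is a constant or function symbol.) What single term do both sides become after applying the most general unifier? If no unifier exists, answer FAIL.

Decompose p/2: g(p(g(b), y1)) =?= g(p(v, y)),  g(g(p(y1, g(p(v, empty))))) =?= g(g(p(t, y))).
Decompose g/1: p(g(b), y1) =?= p(v, y).
Decompose p/2: g(b) =?= v,  y1 =?= y.
Bind v := g(b); substituting into the one remaining equation that mentions v gives: g(g(p(y1, g(p(g(b), empty))))) =?= g(g(p(t, y))).
Bind y1 := y; substituting into the remaining equation gives: g(g(p(y, g(p(g(b), empty))))) =?= g(g(p(t, y))).
Decompose g/1: g(p(y, g(p(g(b), empty)))) =?= g(p(t, y)).
Decompose g/1: p(y, g(p(g(b), empty))) =?= p(t, y).
Decompose p/2: y =?= t,  g(p(g(b), empty)) =?= y.
Bind y := t; substituting into the remaining equation gives: g(p(g(b), empty)) =?= t. Substituting into the earlier binding gives y1 := t.
Bind t := g(p(g(b), empty)). Substituting into the earlier bindings gives y1 := g(p(g(b), empty)), y := g(p(g(b), empty)).
Applying the MGU to either side gives p(g(p(g(b), g(p(g(b), empty)))), g(g(p(g(p(g(b), empty)), g(p(g(b), empty)))))).

p(g(p(g(b), g(p(g(b), empty)))), g(g(p(g(p(g(b), empty)), g(p(g(b), empty))))))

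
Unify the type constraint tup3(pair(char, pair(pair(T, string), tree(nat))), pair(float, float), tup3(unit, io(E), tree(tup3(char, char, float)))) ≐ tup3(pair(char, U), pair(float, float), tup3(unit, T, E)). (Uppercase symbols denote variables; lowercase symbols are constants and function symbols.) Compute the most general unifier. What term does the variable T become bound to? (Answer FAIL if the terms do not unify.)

io(tree(tup3(char, char, float)))

Decompose tup3/3: pair(char, pair(pair(T, string), tree(nat))) ≐ pair(char, U),  pair(float, float) ≐ pair(float, float),  tup3(unit, io(E), tree(tup3(char, char, float))) ≐ tup3(unit, T, E).
Decompose pair/2: char ≐ char,  pair(pair(T, string), tree(nat)) ≐ U.
Delete trivial equation char ≐ char.
Bind U := pair(pair(T, string), tree(nat)); no other remaining equation mentions U.
Delete trivial equation pair(float, float) ≐ pair(float, float).
Decompose tup3/3: unit ≐ unit,  io(E) ≐ T,  tree(tup3(char, char, float)) ≐ E.
Delete trivial equation unit ≐ unit.
Bind T := io(E); no other remaining equation mentions T. Substituting into the earlier binding gives U := pair(pair(io(E), string), tree(nat)).
Bind E := tree(tup3(char, char, float)). Substituting into the earlier bindings gives U := pair(pair(io(tree(tup3(char, char, float))), string), tree(nat)), T := io(tree(tup3(char, char, float))).
MGU = { U := pair(pair(io(tree(tup3(char, char, float))), string), tree(nat)), T := io(tree(tup3(char, char, float))), E := tree(tup3(char, char, float)) }, so T := io(tree(tup3(char, char, float))).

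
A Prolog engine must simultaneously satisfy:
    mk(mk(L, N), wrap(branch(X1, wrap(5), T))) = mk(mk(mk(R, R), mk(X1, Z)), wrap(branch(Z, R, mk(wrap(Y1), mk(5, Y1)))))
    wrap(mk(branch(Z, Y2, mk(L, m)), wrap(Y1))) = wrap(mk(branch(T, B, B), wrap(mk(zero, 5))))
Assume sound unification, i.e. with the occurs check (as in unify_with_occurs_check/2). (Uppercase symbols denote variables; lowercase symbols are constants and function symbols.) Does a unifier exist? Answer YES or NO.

YES

Decompose mk/2: mk(L, N) = mk(mk(R, R), mk(X1, Z)),  wrap(branch(X1, wrap(5), T)) = wrap(branch(Z, R, mk(wrap(Y1), mk(5, Y1)))).
Decompose mk/2: L = mk(R, R),  N = mk(X1, Z).
Bind L := mk(R, R); substituting into the one remaining equation that mentions L gives: wrap(mk(branch(Z, Y2, mk(mk(R, R), m)), wrap(Y1))) = wrap(mk(branch(T, B, B), wrap(mk(zero, 5)))).
Bind N := mk(X1, Z); no other remaining equation mentions N.
Decompose wrap/1: branch(X1, wrap(5), T) = branch(Z, R, mk(wrap(Y1), mk(5, Y1))).
Decompose branch/3: X1 = Z,  wrap(5) = R,  T = mk(wrap(Y1), mk(5, Y1)).
Bind X1 := Z; no other remaining equation mentions X1. Substituting into the earlier binding gives N := mk(Z, Z).
Bind R := wrap(5); substituting into the one remaining equation that mentions R gives: wrap(mk(branch(Z, Y2, mk(mk(wrap(5), wrap(5)), m)), wrap(Y1))) = wrap(mk(branch(T, B, B), wrap(mk(zero, 5)))). Substituting into the earlier binding gives L := mk(wrap(5), wrap(5)).
Bind T := mk(wrap(Y1), mk(5, Y1)); substituting into the remaining equation gives: wrap(mk(branch(Z, Y2, mk(mk(wrap(5), wrap(5)), m)), wrap(Y1))) = wrap(mk(branch(mk(wrap(Y1), mk(5, Y1)), B, B), wrap(mk(zero, 5)))).
Decompose wrap/1: mk(branch(Z, Y2, mk(mk(wrap(5), wrap(5)), m)), wrap(Y1)) = mk(branch(mk(wrap(Y1), mk(5, Y1)), B, B), wrap(mk(zero, 5))).
Decompose mk/2: branch(Z, Y2, mk(mk(wrap(5), wrap(5)), m)) = branch(mk(wrap(Y1), mk(5, Y1)), B, B),  wrap(Y1) = wrap(mk(zero, 5)).
Decompose branch/3: Z = mk(wrap(Y1), mk(5, Y1)),  Y2 = B,  mk(mk(wrap(5), wrap(5)), m) = B.
Bind Z := mk(wrap(Y1), mk(5, Y1)); no other remaining equation mentions Z. Substituting into the earlier bindings gives N := mk(mk(wrap(Y1), mk(5, Y1)), mk(wrap(Y1), mk(5, Y1))), X1 := mk(wrap(Y1), mk(5, Y1)).
Bind Y2 := B; no other remaining equation mentions Y2.
Bind B := mk(mk(wrap(5), wrap(5)), m); no other remaining equation mentions B. Substituting into the earlier binding gives Y2 := mk(mk(wrap(5), wrap(5)), m).
Decompose wrap/1: Y1 = mk(zero, 5).
Bind Y1 := mk(zero, 5). Substituting into the earlier bindings gives N := mk(mk(wrap(mk(zero, 5)), mk(5, mk(zero, 5))), mk(wrap(mk(zero, 5)), mk(5, mk(zero, 5)))), X1 := mk(wrap(mk(zero, 5)), mk(5, mk(zero, 5))), T := mk(wrap(mk(zero, 5)), mk(5, mk(zero, 5))), Z := mk(wrap(mk(zero, 5)), mk(5, mk(zero, 5))).
No equations remain and no clash or occurs-check failure arose, so a unifier exists.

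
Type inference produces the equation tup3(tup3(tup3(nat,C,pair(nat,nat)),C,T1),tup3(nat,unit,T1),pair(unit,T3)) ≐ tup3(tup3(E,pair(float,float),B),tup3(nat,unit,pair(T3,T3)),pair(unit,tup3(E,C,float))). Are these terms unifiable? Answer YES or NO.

Decompose tup3/3: tup3(tup3(nat,C,pair(nat,nat)),C,T1) ≐ tup3(E,pair(float,float),B),  tup3(nat,unit,T1) ≐ tup3(nat,unit,pair(T3,T3)),  pair(unit,T3) ≐ pair(unit,tup3(E,C,float)).
Decompose tup3/3: tup3(nat,C,pair(nat,nat)) ≐ E,  C ≐ pair(float,float),  T1 ≐ B.
Bind E := tup3(nat,C,pair(nat,nat)); substituting into the one remaining equation that mentions E gives: pair(unit,T3) ≐ pair(unit,tup3(tup3(nat,C,pair(nat,nat)),C,float)).
Bind C := pair(float,float); substituting into the one remaining equation that mentions C gives: pair(unit,T3) ≐ pair(unit,tup3(tup3(nat,pair(float,float),pair(nat,nat)),pair(float,float),float)). Substituting into the earlier binding gives E := tup3(nat,pair(float,float),pair(nat,nat)).
Bind T1 := B; substituting into the one remaining equation that mentions T1 gives: tup3(nat,unit,B) ≐ tup3(nat,unit,pair(T3,T3)).
Decompose tup3/3: nat ≐ nat,  unit ≐ unit,  B ≐ pair(T3,T3).
Delete trivial equation nat ≐ nat.
Delete trivial equation unit ≐ unit.
Bind B := pair(T3,T3); no other remaining equation mentions B. Substituting into the earlier binding gives T1 := pair(T3,T3).
Decompose pair/2: unit ≐ unit,  T3 ≐ tup3(tup3(nat,pair(float,float),pair(nat,nat)),pair(float,float),float).
Delete trivial equation unit ≐ unit.
Bind T3 := tup3(tup3(nat,pair(float,float),pair(nat,nat)),pair(float,float),float). Substituting into the earlier bindings gives T1 := pair(tup3(tup3(nat,pair(float,float),pair(nat,nat)),pair(float,float),float),tup3(tup3(nat,pair(float,float),pair(nat,nat)),pair(float,float),float)), B := pair(tup3(tup3(nat,pair(float,float),pair(nat,nat)),pair(float,float),float),tup3(tup3(nat,pair(float,float),pair(nat,nat)),pair(float,float),float)).
No equations remain and no clash or occurs-check failure arose, so a unifier exists.

YES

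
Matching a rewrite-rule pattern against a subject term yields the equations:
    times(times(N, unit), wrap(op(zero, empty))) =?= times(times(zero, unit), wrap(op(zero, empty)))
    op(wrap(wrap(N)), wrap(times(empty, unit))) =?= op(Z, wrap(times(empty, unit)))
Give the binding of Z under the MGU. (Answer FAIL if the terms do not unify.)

Decompose times/2: times(N, unit) =?= times(zero, unit),  wrap(op(zero, empty)) =?= wrap(op(zero, empty)).
Decompose times/2: N =?= zero,  unit =?= unit.
Bind N := zero; substituting into the one remaining equation that mentions N gives: op(wrap(wrap(zero)), wrap(times(empty, unit))) =?= op(Z, wrap(times(empty, unit))).
Delete trivial equation unit =?= unit.
Delete trivial equation wrap(op(zero, empty)) =?= wrap(op(zero, empty)).
Decompose op/2: wrap(wrap(zero)) =?= Z,  wrap(times(empty, unit)) =?= wrap(times(empty, unit)).
Bind Z := wrap(wrap(zero)); no other remaining equation mentions Z.
Delete trivial equation wrap(times(empty, unit)) =?= wrap(times(empty, unit)).
MGU = { N ↦ zero, Z ↦ wrap(wrap(zero)) }, so Z ↦ wrap(wrap(zero)).

wrap(wrap(zero))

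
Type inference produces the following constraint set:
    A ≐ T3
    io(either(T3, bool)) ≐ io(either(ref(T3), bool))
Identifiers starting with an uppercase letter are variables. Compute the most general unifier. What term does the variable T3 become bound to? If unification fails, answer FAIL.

Bind A := T3; no other remaining equation mentions A.
Decompose io/1: either(T3, bool) ≐ either(ref(T3), bool).
Decompose either/2: T3 ≐ ref(T3),  bool ≐ bool.
Occurs check fails: T3 occurs in ref(T3); the equation T3 ≐ ref(T3) has no finite solution.

FAIL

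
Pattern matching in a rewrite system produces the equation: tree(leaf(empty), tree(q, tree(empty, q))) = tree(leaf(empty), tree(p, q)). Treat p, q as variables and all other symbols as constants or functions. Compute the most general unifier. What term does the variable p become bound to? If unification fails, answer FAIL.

Decompose tree/2: leaf(empty) = leaf(empty),  tree(q, tree(empty, q)) = tree(p, q).
Delete trivial equation leaf(empty) = leaf(empty).
Decompose tree/2: q = p,  tree(empty, q) = q.
Bind q := p; substituting into the remaining equation gives: tree(empty, p) = p.
Occurs check fails: p occurs in tree(empty, p); the equation p = tree(empty, p) has no finite solution.

FAIL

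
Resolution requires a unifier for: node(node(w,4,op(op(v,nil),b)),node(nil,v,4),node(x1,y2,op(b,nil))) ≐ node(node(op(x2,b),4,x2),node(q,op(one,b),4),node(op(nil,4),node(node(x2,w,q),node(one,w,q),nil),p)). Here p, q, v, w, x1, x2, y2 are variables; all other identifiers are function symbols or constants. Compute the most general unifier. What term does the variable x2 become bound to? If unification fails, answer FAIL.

Decompose node/3: node(w,4,op(op(v,nil),b)) ≐ node(op(x2,b),4,x2),  node(nil,v,4) ≐ node(q,op(one,b),4),  node(x1,y2,op(b,nil)) ≐ node(op(nil,4),node(node(x2,w,q),node(one,w,q),nil),p).
Decompose node/3: w ≐ op(x2,b),  4 ≐ 4,  op(op(v,nil),b) ≐ x2.
Bind w := op(x2,b); substituting into the one remaining equation that mentions w gives: node(x1,y2,op(b,nil)) ≐ node(op(nil,4),node(node(x2,op(x2,b),q),node(one,op(x2,b),q),nil),p).
Delete trivial equation 4 ≐ 4.
Bind x2 := op(op(v,nil),b); substituting into the one remaining equation that mentions x2 gives: node(x1,y2,op(b,nil)) ≐ node(op(nil,4),node(node(op(op(v,nil),b),op(op(op(v,nil),b),b),q),node(one,op(op(op(v,nil),b),b),q),nil),p). Substituting into the earlier binding gives w := op(op(op(v,nil),b),b).
Decompose node/3: nil ≐ q,  v ≐ op(one,b),  4 ≐ 4.
Bind q := nil; substituting into the one remaining equation that mentions q gives: node(x1,y2,op(b,nil)) ≐ node(op(nil,4),node(node(op(op(v,nil),b),op(op(op(v,nil),b),b),nil),node(one,op(op(op(v,nil),b),b),nil),nil),p).
Bind v := op(one,b); substituting into the one remaining equation that mentions v gives: node(x1,y2,op(b,nil)) ≐ node(op(nil,4),node(node(op(op(op(one,b),nil),b),op(op(op(op(one,b),nil),b),b),nil),node(one,op(op(op(op(one,b),nil),b),b),nil),nil),p). Substituting into the earlier bindings gives w := op(op(op(op(one,b),nil),b),b), x2 := op(op(op(one,b),nil),b).
Delete trivial equation 4 ≐ 4.
Decompose node/3: x1 ≐ op(nil,4),  y2 ≐ node(node(op(op(op(one,b),nil),b),op(op(op(op(one,b),nil),b),b),nil),node(one,op(op(op(op(one,b),nil),b),b),nil),nil),  op(b,nil) ≐ p.
Bind x1 := op(nil,4); no other remaining equation mentions x1.
Bind y2 := node(node(op(op(op(one,b),nil),b),op(op(op(op(one,b),nil),b),b),nil),node(one,op(op(op(op(one,b),nil),b),b),nil),nil); no other remaining equation mentions y2.
Bind p := op(b,nil).
MGU = { w := op(op(op(op(one,b),nil),b),b), x2 := op(op(op(one,b),nil),b), q := nil, v := op(one,b), x1 := op(nil,4), y2 := node(node(op(op(op(one,b),nil),b),op(op(op(op(one,b),nil),b),b),nil),node(one,op(op(op(op(one,b),nil),b),b),nil),nil), p := op(b,nil) }, so x2 := op(op(op(one,b),nil),b).

op(op(op(one,b),nil),b)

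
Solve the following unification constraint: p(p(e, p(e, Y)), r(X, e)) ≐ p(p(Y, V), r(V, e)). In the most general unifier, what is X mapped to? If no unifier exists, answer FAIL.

Decompose p/2: p(e, p(e, Y)) ≐ p(Y, V),  r(X, e) ≐ r(V, e).
Decompose p/2: e ≐ Y,  p(e, Y) ≐ V.
Bind Y := e; substituting into the one remaining equation that mentions Y gives: p(e, e) ≐ V.
Bind V := p(e, e); substituting into the remaining equation gives: r(X, e) ≐ r(p(e, e), e).
Decompose r/2: X ≐ p(e, e),  e ≐ e.
Bind X := p(e, e); no other remaining equation mentions X.
Delete trivial equation e ≐ e.
MGU = { Y := e, V := p(e, e), X := p(e, e) }, so X := p(e, e).

p(e, e)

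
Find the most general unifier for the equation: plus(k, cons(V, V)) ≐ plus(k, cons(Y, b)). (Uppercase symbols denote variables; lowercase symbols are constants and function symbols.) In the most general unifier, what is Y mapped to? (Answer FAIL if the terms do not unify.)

Decompose plus/2: k ≐ k,  cons(V, V) ≐ cons(Y, b).
Delete trivial equation k ≐ k.
Decompose cons/2: V ≐ Y,  V ≐ b.
Bind V := Y; substituting into the remaining equation gives: Y ≐ b.
Bind Y := b. Substituting into the earlier binding gives V := b.
MGU = { V := b, Y := b }, so Y := b.

b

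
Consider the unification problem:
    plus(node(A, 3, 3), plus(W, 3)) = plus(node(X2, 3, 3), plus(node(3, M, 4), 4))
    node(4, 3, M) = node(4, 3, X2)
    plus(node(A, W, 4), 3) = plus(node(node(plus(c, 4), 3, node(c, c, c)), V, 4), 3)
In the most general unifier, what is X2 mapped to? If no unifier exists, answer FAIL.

Decompose plus/2: node(A, 3, 3) = node(X2, 3, 3),  plus(W, 3) = plus(node(3, M, 4), 4).
Decompose node/3: A = X2,  3 = 3,  3 = 3.
Bind A := X2; substituting into the one remaining equation that mentions A gives: plus(node(X2, W, 4), 3) = plus(node(node(plus(c, 4), 3, node(c, c, c)), V, 4), 3).
Delete trivial equation 3 = 3.
Delete trivial equation 3 = 3.
Decompose plus/2: W = node(3, M, 4),  3 = 4.
Bind W := node(3, M, 4); substituting into the one remaining equation that mentions W gives: plus(node(X2, node(3, M, 4), 4), 3) = plus(node(node(plus(c, 4), 3, node(c, c, c)), V, 4), 3).
Clash: constants 3 and 4 differ; no unifier exists.

FAIL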